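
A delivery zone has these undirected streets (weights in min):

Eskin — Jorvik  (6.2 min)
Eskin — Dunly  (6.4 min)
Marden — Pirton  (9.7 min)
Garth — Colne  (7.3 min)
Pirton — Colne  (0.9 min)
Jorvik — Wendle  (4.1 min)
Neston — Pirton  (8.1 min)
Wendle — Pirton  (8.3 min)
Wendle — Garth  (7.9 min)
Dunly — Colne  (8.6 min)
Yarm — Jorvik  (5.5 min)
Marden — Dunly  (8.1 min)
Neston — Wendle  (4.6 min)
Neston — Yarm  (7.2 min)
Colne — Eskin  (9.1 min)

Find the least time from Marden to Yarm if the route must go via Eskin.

26.2 min

Best Marden to Eskin: Marden → Dunly → Eskin costing 14.5
Shortest Eskin→Yarm: Eskin → Jorvik → Yarm = 11.7
Total via Eskin: 14.5 + 11.7 = 26.2 min.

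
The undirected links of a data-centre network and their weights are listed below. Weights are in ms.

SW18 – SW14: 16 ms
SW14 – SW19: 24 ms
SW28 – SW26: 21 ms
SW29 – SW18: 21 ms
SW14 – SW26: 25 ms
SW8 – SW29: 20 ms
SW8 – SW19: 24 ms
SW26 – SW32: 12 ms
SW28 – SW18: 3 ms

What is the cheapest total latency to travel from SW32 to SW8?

Shortest distances from SW32:
SW32: 0
SW26: 12  (via SW32)
SW28: 33  (via SW26)
SW18: 36  (via SW28)
SW14: 37  (via SW26)
SW29: 57  (via SW18)
SW19: 61  (via SW14)
SW8: 77  (via SW29)
Shortest route: SW32 → SW26 → SW28 → SW18 → SW29 → SW8 = 77 ms.

77 ms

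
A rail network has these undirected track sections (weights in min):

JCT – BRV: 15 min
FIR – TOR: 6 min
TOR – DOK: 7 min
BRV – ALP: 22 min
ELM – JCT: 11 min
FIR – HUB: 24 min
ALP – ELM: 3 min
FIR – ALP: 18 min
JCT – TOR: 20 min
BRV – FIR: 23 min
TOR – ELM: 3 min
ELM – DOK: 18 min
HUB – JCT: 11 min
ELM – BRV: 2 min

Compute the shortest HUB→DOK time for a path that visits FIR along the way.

37 min

Best HUB to FIR: HUB → FIR costing 24
Shortest FIR→DOK: FIR → TOR → DOK = 13
Total via FIR: 24 + 13 = 37 min.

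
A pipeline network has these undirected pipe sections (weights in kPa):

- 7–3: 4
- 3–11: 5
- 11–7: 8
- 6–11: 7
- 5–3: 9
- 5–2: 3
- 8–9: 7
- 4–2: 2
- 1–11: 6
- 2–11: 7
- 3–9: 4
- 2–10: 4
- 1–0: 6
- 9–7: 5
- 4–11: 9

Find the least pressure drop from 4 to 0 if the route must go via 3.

31 kPa

Best 4 to 3: 4 → 2 → 5 → 3 costing 14
Best 3 to 0: 3 → 11 → 1 → 0 costing 17
Total via 3: 14 + 17 = 31 kPa.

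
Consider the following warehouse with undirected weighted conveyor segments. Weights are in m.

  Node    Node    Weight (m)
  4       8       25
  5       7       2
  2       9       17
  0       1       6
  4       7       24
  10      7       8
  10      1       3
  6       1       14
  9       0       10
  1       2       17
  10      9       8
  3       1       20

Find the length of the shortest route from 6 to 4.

Shortest distances from 6:
6: 0
1: 14  (via 6)
10: 17  (via 1)
0: 20  (via 1)
7: 25  (via 10)
9: 25  (via 10)
5: 27  (via 7)
2: 31  (via 1)
3: 34  (via 1)
4: 49  (via 7)
Shortest route: 6 → 1 → 10 → 7 → 4 = 49 m.

49 m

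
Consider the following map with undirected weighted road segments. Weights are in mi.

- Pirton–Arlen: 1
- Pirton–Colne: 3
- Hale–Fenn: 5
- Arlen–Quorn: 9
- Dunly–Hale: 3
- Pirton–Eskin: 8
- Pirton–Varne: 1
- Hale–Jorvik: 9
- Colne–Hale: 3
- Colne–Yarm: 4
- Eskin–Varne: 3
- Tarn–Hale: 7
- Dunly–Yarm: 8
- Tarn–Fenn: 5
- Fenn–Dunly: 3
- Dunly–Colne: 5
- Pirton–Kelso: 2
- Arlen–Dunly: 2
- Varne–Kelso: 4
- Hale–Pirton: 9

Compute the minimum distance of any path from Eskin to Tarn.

15 mi

Settle nodes by increasing distance from Eskin:
Eskin: 0
Varne: 3  (via Eskin)
Pirton: 4  (via Varne)
Arlen: 5  (via Pirton)
Kelso: 6  (via Pirton)
Colne: 7  (via Pirton)
Dunly: 7  (via Arlen)
Fenn: 10  (via Dunly)
Hale: 10  (via Colne)
Yarm: 11  (via Colne)
Quorn: 14  (via Arlen)
Tarn: 15  (via Fenn)
Shortest route: Eskin–Varne–Pirton–Arlen–Dunly–Fenn–Tarn = 15 mi.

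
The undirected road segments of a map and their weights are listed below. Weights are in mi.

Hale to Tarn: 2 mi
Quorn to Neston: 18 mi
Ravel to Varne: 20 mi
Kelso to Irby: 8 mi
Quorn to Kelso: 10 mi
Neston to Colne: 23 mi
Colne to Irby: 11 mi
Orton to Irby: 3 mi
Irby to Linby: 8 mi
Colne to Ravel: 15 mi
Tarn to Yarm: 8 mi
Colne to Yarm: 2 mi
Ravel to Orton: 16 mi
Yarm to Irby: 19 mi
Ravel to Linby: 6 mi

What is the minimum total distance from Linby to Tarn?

29 mi

Enumerating some paths:
Linby → Irby → Yarm → Tarn: 8+19+8 = 35
Linby → Ravel → Colne → Yarm → Tarn: 6+15+2+8 = 31
Linby → Irby → Colne → Yarm → Tarn: 8+11+2+8 = 29
Linby → Ravel → Orton → Irby → Colne → Yarm → Tarn: 6+16+3+11+2+8 = 46
Cheapest is Linby → Irby → Colne → Yarm → Tarn at 29 mi.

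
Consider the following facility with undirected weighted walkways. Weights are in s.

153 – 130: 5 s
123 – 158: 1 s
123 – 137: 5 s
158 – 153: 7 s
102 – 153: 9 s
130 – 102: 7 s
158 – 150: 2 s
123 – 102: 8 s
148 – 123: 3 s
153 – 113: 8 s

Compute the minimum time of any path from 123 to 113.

16 s

Settle nodes by increasing distance from 123:
123: 0
158: 1  (via 123)
150: 3  (via 158)
148: 3  (via 123)
137: 5  (via 123)
153: 8  (via 158)
102: 8  (via 123)
130: 13  (via 153)
113: 16  (via 153)
Shortest route: 123–158–153–113 = 16 s.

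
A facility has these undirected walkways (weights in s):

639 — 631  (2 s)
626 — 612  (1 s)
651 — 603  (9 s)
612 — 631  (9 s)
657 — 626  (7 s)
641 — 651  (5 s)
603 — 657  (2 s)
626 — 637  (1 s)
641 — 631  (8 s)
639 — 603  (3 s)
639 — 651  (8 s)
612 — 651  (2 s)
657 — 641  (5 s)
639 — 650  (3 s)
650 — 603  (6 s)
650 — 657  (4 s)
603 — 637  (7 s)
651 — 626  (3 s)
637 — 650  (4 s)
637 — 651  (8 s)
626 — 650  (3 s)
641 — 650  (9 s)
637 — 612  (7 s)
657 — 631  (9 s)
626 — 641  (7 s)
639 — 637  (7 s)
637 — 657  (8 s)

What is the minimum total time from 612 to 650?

Candidate routes:
612 - 651 - 626 - 637 - 650: 2+3+1+4 = 10
612 - 626 - 650: 1+3 = 4
612 - 626 - 637 - 650: 1+1+4 = 6
612 - 651 - 626 - 650: 2+3+3 = 8
Cheapest is 612 - 626 - 650 at 4 s.

4 s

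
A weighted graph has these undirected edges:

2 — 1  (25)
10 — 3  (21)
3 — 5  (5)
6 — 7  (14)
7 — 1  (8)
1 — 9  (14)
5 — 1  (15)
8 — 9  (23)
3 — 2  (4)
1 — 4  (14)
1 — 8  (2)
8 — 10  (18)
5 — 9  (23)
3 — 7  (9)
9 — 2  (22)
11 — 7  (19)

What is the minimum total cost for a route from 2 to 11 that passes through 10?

Best 2 to 10: 2 → 3 → 10 costing 25
Shortest 10→11: 10 → 8 → 1 → 7 → 11 = 47
Total via 10: 25 + 47 = 72.

72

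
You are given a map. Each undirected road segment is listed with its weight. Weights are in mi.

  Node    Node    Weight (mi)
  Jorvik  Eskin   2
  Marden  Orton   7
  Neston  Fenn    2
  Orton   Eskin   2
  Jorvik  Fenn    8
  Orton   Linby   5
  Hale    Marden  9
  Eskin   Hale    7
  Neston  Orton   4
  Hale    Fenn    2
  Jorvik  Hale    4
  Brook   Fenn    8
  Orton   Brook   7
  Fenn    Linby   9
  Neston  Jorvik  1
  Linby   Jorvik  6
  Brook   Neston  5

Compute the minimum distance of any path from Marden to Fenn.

Running Dijkstra from Marden:
Marden: 0
Orton: 7  (via Marden)
Eskin: 9  (via Orton)
Hale: 9  (via Marden)
Neston: 11  (via Orton)
Fenn: 11  (via Hale)
Shortest route: Marden → Hale → Fenn = 11 mi.

11 mi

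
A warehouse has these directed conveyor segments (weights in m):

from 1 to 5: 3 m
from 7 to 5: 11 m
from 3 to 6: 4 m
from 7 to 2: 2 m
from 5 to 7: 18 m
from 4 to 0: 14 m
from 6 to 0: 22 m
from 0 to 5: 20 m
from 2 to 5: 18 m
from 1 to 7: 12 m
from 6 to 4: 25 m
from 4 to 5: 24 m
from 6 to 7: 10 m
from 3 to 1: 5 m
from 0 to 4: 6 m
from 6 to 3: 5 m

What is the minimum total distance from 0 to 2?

40 m

Running Dijkstra from 0:
0: 0
4: 6  (via 0)
5: 20  (via 0)
7: 38  (via 5)
2: 40  (via 7)
Shortest route: 0 → 5 → 7 → 2 = 40 m.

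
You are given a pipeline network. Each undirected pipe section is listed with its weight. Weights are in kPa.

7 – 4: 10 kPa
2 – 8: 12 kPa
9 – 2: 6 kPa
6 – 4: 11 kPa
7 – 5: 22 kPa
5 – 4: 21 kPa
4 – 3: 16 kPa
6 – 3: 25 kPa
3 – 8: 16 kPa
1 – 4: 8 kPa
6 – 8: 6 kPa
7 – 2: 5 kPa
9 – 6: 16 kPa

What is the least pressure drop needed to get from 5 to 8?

38 kPa

Settle nodes by increasing distance from 5:
5: 0
4: 21  (via 5)
7: 22  (via 5)
2: 27  (via 7)
1: 29  (via 4)
6: 32  (via 4)
9: 33  (via 2)
3: 37  (via 4)
8: 38  (via 6)
Shortest route: 5–4–6–8 = 38 kPa.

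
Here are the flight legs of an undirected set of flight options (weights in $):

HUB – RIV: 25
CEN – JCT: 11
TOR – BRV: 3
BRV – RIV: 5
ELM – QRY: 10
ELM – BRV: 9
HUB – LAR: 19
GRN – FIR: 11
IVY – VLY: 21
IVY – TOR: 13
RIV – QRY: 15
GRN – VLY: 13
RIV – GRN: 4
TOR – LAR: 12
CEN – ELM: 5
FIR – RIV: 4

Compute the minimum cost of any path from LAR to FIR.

Enumerating some paths:
LAR - TOR - BRV - RIV - FIR: 12+3+5+4 = 24
LAR - TOR - BRV - RIV - GRN - FIR: 12+3+5+4+11 = 35
LAR - HUB - RIV - FIR: 19+25+4 = 48
Cheapest is LAR - TOR - BRV - RIV - FIR at $24.

$24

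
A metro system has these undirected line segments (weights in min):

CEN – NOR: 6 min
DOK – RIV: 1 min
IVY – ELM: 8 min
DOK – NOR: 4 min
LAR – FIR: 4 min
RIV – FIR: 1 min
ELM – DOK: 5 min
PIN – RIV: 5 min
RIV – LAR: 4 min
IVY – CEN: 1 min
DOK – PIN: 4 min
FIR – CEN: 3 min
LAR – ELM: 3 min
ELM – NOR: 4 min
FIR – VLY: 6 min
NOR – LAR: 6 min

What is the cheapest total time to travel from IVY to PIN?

Settle nodes by increasing distance from IVY:
IVY: 0
CEN: 1  (via IVY)
FIR: 4  (via CEN)
RIV: 5  (via FIR)
DOK: 6  (via RIV)
NOR: 7  (via CEN)
ELM: 8  (via IVY)
LAR: 8  (via FIR)
PIN: 10  (via RIV)
Shortest route: IVY → CEN → FIR → RIV → PIN = 10 min.

10 min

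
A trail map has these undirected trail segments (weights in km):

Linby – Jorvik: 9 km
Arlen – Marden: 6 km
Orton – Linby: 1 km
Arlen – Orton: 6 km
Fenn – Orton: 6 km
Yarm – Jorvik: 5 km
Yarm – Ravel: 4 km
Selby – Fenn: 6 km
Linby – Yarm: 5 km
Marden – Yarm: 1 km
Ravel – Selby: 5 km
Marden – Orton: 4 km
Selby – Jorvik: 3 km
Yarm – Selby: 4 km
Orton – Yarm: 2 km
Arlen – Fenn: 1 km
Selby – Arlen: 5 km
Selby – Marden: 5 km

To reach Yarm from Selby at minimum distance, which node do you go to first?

Enumerating some paths:
Selby–Ravel–Yarm: 5+4 = 9
Selby–Marden–Yarm: 5+1 = 6
Selby–Jorvik–Yarm: 3+5 = 8
Selby–Yarm: 4 = 4
Cheapest is Selby–Yarm at 4 km.
So from Selby the first move is to Yarm.

Yarm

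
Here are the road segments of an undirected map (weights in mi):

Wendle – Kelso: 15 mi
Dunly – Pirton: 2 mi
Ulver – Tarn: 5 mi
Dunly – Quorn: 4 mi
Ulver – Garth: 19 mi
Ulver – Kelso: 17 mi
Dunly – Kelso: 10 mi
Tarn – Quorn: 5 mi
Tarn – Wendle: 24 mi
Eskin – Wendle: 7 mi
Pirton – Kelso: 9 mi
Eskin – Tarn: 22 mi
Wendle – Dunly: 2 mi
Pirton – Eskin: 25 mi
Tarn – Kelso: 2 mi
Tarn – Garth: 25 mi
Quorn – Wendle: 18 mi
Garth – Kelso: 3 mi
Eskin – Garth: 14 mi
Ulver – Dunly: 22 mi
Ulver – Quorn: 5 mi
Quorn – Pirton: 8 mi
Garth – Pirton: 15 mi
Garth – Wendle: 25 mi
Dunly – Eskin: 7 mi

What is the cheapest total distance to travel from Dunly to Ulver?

Compare a few routes:
Dunly–Quorn–Ulver: 4+5 = 9
Dunly–Quorn–Tarn–Ulver: 4+5+5 = 14
Cheapest is Dunly–Quorn–Ulver at 9 mi.

9 mi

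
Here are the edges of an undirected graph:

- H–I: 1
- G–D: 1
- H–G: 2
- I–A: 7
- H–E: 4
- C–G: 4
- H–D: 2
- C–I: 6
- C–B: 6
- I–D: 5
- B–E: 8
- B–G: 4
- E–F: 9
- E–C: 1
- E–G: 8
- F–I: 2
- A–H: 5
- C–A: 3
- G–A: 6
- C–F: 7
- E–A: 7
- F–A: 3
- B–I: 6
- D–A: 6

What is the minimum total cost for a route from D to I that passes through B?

Shortest D→B: D–G–B = 5
Shortest B→I: B–I = 6
Total via B: 5 + 6 = 11.

11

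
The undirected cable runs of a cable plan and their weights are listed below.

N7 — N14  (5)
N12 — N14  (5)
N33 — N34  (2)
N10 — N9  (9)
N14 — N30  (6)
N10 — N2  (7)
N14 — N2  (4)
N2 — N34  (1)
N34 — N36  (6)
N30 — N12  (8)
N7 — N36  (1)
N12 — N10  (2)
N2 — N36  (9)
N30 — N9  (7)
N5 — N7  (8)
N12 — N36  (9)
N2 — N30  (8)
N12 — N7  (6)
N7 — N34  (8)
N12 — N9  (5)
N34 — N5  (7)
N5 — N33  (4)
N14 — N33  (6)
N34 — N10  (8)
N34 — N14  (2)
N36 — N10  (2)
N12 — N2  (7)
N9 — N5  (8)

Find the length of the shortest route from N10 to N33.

Running Dijkstra from N10:
N10: 0
N12: 2  (via N10)
N36: 2  (via N10)
N7: 3  (via N36)
N14: 7  (via N12)
N2: 7  (via N10)
N9: 7  (via N12)
N34: 8  (via N10)
N33: 10  (via N34)
Shortest route: N10 → N34 → N33 = 10.

10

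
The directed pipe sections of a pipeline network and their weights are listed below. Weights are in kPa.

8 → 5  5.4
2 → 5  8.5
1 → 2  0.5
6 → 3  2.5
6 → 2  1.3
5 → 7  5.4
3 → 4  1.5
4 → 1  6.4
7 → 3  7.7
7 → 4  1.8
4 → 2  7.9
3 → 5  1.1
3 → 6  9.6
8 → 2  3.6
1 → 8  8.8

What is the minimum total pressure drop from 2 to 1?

Candidate routes:
2 - 5 - 7 - 4 - 1: 8.5+5.4+1.8+6.4 = 22.1
2 - 5 - 7 - 3 - 4 - 1: 8.5+5.4+7.7+1.5+6.4 = 29.5
Cheapest is 2 - 5 - 7 - 4 - 1 at 22.1 kPa.

22.1 kPa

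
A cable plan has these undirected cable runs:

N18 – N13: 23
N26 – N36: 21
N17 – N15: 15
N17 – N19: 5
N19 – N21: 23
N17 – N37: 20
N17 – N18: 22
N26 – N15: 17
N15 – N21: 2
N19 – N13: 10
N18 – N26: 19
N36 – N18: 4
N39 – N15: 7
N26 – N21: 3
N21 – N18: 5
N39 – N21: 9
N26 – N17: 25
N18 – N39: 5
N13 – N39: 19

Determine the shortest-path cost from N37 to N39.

Enumerating some paths:
N37 - N17 - N15 - N21 - N39: 20+15+2+9 = 46
N37 - N17 - N15 - N39: 20+15+7 = 42
Cheapest is N37 - N17 - N15 - N39 at 42.

42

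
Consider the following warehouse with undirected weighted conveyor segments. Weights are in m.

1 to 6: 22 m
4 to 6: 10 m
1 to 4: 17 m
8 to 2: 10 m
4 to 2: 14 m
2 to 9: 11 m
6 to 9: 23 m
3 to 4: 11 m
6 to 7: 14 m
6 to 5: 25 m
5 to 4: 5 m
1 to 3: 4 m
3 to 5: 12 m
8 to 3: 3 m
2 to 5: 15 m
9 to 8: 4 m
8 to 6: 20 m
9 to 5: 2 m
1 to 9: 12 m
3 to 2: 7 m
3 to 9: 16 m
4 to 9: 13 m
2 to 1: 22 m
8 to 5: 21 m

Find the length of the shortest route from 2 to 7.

38 m

Shortest distances from 2:
2: 0
3: 7  (via 2)
8: 10  (via 2)
1: 11  (via 3)
9: 11  (via 2)
5: 13  (via 9)
4: 14  (via 2)
6: 24  (via 4)
7: 38  (via 6)
Shortest route: 2–4–6–7 = 38 m.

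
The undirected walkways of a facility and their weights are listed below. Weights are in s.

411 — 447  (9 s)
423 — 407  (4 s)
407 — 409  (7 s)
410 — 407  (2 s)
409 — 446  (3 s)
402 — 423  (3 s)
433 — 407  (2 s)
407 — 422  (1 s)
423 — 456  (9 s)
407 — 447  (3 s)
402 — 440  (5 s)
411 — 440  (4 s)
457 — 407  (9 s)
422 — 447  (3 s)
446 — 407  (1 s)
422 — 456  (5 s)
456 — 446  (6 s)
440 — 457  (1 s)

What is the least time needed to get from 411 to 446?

Shortest distances from 411:
411: 0
440: 4  (via 411)
457: 5  (via 440)
402: 9  (via 440)
447: 9  (via 411)
423: 12  (via 402)
407: 12  (via 447)
422: 12  (via 447)
446: 13  (via 407)
Shortest route: 411 → 447 → 407 → 446 = 13 s.

13 s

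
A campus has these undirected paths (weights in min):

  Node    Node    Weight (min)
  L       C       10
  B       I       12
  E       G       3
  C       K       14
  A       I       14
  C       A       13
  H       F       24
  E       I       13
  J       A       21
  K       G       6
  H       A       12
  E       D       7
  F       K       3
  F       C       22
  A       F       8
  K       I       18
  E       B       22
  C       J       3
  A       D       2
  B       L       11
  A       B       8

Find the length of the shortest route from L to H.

Shortest distances from L:
L: 0
C: 10  (via L)
B: 11  (via L)
J: 13  (via C)
A: 19  (via B)
D: 21  (via A)
I: 23  (via B)
K: 24  (via C)
F: 27  (via A)
E: 28  (via D)
G: 30  (via K)
H: 31  (via A)
Shortest route: L–B–A–H = 31 min.

31 min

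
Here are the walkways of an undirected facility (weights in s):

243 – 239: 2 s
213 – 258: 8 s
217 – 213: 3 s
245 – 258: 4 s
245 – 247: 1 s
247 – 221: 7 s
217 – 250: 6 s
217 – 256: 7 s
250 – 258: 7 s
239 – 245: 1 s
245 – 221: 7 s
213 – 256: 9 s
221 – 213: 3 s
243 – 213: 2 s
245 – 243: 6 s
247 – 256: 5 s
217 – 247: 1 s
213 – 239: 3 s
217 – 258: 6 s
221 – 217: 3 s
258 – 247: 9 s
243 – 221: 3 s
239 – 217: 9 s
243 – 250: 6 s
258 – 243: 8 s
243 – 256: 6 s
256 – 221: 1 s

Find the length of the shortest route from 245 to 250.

Enumerating some paths:
245 - 258 - 250: 4+7 = 11
245 - 239 - 213 - 243 - 250: 1+3+2+6 = 12
245 - 247 - 217 - 250: 1+1+6 = 8
245 - 239 - 243 - 250: 1+2+6 = 9
Cheapest is 245 - 247 - 217 - 250 at 8 s.

8 s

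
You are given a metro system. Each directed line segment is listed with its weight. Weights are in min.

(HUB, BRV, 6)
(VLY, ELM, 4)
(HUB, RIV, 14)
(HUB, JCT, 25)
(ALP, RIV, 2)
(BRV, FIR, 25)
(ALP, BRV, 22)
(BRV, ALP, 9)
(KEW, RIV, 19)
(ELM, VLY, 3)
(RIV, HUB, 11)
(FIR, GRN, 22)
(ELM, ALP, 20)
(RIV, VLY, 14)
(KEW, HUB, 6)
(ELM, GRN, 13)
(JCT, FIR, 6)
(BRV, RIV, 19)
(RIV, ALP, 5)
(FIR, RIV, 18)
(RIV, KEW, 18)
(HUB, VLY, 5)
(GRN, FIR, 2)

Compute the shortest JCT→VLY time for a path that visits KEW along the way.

Shortest JCT→KEW: JCT–FIR–RIV–KEW = 42
Best KEW to VLY: KEW–HUB–VLY costing 11
Total via KEW: 42 + 11 = 53 min.

53 min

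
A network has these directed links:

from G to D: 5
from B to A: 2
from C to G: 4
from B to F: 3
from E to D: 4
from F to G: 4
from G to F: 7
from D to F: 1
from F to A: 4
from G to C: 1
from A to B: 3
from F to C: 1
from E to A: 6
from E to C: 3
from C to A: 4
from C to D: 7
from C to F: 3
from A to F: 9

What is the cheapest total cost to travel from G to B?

8

Shortest distances from G:
G: 0
C: 1  (via G)
F: 4  (via C)
A: 5  (via C)
D: 5  (via G)
B: 8  (via A)
Shortest route: G–C–A–B = 8.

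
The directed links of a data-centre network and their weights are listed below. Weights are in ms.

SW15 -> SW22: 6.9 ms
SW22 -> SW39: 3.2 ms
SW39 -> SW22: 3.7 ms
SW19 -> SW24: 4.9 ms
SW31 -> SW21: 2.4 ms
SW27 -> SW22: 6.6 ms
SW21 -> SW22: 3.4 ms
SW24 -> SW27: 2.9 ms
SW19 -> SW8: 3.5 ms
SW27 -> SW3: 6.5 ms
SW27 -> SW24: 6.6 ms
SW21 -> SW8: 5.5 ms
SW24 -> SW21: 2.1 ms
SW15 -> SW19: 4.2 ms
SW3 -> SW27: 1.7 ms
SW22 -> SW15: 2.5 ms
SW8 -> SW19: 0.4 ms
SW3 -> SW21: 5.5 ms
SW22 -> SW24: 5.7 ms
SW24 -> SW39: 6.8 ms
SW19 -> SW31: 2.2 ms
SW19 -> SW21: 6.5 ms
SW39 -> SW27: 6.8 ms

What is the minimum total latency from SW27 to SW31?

15.5 ms

Candidate routes:
SW27–SW22–SW15–SW19–SW31: 6.6+2.5+4.2+2.2 = 15.5
SW27–SW24–SW21–SW8–SW19–SW31: 6.6+2.1+5.5+0.4+2.2 = 16.8
SW27–SW3–SW21–SW8–SW19–SW31: 6.5+5.5+5.5+0.4+2.2 = 20.1
SW27–SW24–SW21–SW22–SW15–SW19–SW31: 6.6+2.1+3.4+2.5+4.2+2.2 = 21
Cheapest is SW27–SW22–SW15–SW19–SW31 at 15.5 ms.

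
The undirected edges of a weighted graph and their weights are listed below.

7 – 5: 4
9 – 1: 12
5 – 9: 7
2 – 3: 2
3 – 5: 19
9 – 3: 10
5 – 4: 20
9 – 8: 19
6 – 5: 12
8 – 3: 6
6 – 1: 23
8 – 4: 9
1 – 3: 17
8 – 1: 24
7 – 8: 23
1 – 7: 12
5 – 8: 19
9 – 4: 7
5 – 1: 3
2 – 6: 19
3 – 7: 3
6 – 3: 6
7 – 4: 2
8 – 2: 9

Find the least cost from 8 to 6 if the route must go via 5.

Shortest 8→5: 8–3–7–5 = 13
Shortest 5→6: 5–6 = 12
Total via 5: 13 + 12 = 25.

25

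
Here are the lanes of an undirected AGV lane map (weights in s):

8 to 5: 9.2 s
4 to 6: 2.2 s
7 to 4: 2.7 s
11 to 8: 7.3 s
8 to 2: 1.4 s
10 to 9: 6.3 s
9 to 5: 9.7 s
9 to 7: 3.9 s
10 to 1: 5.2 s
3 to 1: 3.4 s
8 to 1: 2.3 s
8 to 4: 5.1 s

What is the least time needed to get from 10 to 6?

14.8 s

Candidate routes:
10–9–7–4–6: 6.3+3.9+2.7+2.2 = 15.1
10–1–8–4–6: 5.2+2.3+5.1+2.2 = 14.8
Cheapest is 10–1–8–4–6 at 14.8 s.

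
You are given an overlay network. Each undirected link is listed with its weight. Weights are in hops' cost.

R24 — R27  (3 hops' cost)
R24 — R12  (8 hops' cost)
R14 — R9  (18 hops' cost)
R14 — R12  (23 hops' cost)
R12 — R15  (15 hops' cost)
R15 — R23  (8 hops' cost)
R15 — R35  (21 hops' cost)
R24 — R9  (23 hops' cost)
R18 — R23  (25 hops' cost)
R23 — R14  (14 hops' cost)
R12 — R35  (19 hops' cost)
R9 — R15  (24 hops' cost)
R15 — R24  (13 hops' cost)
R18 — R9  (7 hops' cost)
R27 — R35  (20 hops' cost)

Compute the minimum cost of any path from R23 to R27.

Candidate routes:
R23 → R15 → R24 → R27: 8+13+3 = 24
R23 → R15 → R12 → R24 → R27: 8+15+8+3 = 34
Cheapest is R23 → R15 → R24 → R27 at 24 hops' cost.

24 hops' cost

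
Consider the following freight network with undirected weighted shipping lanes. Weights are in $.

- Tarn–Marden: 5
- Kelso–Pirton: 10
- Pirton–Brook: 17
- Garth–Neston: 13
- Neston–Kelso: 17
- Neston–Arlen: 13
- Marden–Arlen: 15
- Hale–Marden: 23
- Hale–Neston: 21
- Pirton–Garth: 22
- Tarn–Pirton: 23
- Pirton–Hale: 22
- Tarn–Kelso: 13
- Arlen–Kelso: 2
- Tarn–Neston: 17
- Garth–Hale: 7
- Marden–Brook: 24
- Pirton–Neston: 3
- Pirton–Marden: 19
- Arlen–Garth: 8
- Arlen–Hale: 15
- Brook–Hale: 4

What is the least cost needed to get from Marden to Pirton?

Enumerating some paths:
Marden - Pirton: 19 = 19
Marden - Tarn - Neston - Pirton: 5+17+3 = 25
Cheapest is Marden - Pirton at $19.

$19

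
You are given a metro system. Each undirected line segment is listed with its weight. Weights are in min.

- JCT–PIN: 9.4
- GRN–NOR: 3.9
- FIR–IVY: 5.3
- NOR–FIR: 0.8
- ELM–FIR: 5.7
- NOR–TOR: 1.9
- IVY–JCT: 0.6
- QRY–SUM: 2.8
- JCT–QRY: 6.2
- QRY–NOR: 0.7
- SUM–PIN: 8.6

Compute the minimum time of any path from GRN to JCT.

10.6 min

Shortest distances from GRN:
GRN: 0
NOR: 3.9  (via GRN)
QRY: 4.6  (via NOR)
FIR: 4.7  (via NOR)
TOR: 5.8  (via NOR)
SUM: 7.4  (via QRY)
IVY: 10  (via FIR)
ELM: 10.4  (via FIR)
JCT: 10.6  (via IVY)
Shortest route: GRN–NOR–FIR–IVY–JCT = 10.6 min.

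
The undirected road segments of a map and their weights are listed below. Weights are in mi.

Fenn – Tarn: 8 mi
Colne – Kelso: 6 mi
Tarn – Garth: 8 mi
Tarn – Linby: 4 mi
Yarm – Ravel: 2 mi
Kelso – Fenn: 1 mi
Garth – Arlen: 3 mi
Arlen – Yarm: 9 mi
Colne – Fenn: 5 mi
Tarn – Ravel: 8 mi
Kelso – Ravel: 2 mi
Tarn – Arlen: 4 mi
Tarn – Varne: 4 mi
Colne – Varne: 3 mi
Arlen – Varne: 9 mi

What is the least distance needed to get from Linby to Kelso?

Settle nodes by increasing distance from Linby:
Linby: 0
Tarn: 4  (via Linby)
Varne: 8  (via Tarn)
Arlen: 8  (via Tarn)
Colne: 11  (via Varne)
Garth: 11  (via Arlen)
Fenn: 12  (via Tarn)
Ravel: 12  (via Tarn)
Kelso: 13  (via Fenn)
Shortest route: Linby–Tarn–Fenn–Kelso = 13 mi.

13 mi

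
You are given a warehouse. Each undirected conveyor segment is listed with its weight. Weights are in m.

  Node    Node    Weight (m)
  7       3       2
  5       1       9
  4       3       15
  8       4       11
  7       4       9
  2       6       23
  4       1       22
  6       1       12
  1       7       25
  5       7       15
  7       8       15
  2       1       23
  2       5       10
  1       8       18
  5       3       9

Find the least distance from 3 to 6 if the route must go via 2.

Best 3 to 2: 3–5–2 costing 19
Shortest 2→6: 2–6 = 23
Total via 2: 19 + 23 = 42 m.

42 m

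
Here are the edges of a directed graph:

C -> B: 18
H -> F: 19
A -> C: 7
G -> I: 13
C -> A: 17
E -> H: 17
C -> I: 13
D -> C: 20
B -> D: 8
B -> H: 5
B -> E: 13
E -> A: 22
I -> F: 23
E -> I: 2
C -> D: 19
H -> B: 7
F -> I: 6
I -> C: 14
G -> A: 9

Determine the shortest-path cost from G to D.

Settle nodes by increasing distance from G:
G: 0
A: 9  (via G)
I: 13  (via G)
C: 16  (via A)
B: 34  (via C)
D: 35  (via C)
Shortest route: G–A–C–D = 35.

35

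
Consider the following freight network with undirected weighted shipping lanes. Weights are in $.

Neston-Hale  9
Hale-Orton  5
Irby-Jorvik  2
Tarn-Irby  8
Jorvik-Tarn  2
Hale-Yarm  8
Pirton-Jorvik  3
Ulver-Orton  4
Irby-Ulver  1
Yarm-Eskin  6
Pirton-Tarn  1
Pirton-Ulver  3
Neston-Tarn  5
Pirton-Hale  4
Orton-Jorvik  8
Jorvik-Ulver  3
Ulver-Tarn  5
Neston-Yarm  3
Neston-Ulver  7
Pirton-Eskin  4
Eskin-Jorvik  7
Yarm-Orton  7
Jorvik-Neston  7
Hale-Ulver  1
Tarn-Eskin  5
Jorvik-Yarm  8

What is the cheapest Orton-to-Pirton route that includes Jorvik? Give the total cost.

Best Orton to Jorvik: Orton–Ulver–Jorvik costing 7
Shortest Jorvik→Pirton: Jorvik–Pirton = 3
Total via Jorvik: 7 + 3 = $10.

$10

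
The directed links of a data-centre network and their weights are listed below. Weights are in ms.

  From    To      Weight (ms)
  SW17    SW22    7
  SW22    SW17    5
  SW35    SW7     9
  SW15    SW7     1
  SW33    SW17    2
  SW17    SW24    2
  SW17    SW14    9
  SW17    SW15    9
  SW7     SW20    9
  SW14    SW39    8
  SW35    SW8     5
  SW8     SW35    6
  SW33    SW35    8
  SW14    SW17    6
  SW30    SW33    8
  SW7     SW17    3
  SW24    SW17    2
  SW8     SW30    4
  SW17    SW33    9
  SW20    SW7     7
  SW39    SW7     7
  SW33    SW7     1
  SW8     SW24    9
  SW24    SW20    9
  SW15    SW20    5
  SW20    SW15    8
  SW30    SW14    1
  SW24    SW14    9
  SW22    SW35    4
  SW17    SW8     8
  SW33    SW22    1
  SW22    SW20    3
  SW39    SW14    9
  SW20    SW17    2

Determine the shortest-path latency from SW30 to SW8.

Compare a few routes:
SW30 - SW33 - SW7 - SW17 - SW8: 8+1+3+8 = 20
SW30 - SW33 - SW17 - SW8: 8+2+8 = 18
SW30 - SW14 - SW17 - SW8: 1+6+8 = 15
SW30 - SW33 - SW22 - SW35 - SW8: 8+1+4+5 = 18
The minimum is 15 ms via SW30 - SW14 - SW17 - SW8.

15 ms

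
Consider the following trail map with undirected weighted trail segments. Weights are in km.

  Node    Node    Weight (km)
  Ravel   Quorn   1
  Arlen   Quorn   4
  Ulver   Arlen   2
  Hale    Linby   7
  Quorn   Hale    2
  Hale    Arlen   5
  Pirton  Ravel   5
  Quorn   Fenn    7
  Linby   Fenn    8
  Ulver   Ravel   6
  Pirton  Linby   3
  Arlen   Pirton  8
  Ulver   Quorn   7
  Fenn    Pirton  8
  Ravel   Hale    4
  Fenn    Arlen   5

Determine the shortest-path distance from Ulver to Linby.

Candidate routes:
Ulver–Arlen–Pirton–Linby: 2+8+3 = 13
Ulver–Ravel–Pirton–Linby: 6+5+3 = 14
Cheapest is Ulver–Arlen–Pirton–Linby at 13 km.

13 km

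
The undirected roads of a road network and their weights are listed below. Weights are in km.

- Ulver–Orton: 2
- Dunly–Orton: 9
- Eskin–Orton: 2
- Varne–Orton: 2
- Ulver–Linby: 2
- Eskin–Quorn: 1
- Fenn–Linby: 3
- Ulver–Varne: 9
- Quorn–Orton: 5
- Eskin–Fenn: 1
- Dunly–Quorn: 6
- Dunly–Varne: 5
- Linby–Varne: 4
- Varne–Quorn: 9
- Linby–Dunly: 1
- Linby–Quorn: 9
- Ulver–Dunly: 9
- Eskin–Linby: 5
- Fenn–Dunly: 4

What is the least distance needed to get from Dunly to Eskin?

5 km

Shortest distances from Dunly:
Dunly: 0
Linby: 1  (via Dunly)
Ulver: 3  (via Linby)
Fenn: 4  (via Dunly)
Orton: 5  (via Ulver)
Varne: 5  (via Dunly)
Eskin: 5  (via Fenn)
Shortest route: Dunly → Fenn → Eskin = 5 km.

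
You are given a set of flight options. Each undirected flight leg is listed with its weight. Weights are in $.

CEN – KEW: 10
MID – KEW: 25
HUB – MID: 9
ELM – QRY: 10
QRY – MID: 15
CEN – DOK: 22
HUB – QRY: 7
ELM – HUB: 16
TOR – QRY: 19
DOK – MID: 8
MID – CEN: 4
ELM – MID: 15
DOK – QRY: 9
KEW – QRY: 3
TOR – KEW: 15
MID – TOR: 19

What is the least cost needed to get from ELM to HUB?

$16

Shortest distances from ELM:
ELM: 0
QRY: 10  (via ELM)
KEW: 13  (via QRY)
MID: 15  (via ELM)
HUB: 16  (via ELM)
Shortest route: ELM → HUB = $16.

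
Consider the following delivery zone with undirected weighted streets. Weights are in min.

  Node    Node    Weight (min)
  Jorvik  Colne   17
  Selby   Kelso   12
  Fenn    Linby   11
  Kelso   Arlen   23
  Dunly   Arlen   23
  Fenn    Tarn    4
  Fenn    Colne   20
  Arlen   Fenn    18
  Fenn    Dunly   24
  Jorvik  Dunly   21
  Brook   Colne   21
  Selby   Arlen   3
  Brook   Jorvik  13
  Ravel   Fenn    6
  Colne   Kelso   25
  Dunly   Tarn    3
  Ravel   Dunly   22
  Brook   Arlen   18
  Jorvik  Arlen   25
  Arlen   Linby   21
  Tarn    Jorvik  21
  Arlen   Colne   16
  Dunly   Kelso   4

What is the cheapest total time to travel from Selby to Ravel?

Enumerating some paths:
Selby - Kelso - Dunly - Tarn - Fenn - Ravel: 12+4+3+4+6 = 29
Selby - Arlen - Fenn - Ravel: 3+18+6 = 27
Cheapest is Selby - Arlen - Fenn - Ravel at 27 min.

27 min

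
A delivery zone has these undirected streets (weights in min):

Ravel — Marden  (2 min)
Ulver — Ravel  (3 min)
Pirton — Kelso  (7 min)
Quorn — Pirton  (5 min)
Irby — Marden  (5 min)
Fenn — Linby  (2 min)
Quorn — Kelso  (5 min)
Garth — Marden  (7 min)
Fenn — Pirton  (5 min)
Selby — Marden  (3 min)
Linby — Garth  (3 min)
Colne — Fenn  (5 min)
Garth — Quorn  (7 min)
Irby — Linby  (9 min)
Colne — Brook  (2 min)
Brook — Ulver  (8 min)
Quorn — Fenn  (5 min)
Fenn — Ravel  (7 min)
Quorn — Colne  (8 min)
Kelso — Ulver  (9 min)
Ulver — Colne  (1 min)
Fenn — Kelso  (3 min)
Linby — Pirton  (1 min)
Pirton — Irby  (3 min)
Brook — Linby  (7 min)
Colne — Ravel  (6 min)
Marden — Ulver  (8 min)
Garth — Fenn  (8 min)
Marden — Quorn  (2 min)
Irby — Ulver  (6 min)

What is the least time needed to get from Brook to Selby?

Candidate routes:
Brook → Colne → Ulver → Marden → Selby: 2+1+8+3 = 14
Brook → Colne → Quorn → Marden → Selby: 2+8+2+3 = 15
Brook → Colne → Ulver → Ravel → Marden → Selby: 2+1+3+2+3 = 11
Brook → Colne → Ravel → Marden → Selby: 2+6+2+3 = 13
Cheapest is Brook → Colne → Ulver → Ravel → Marden → Selby at 11 min.

11 min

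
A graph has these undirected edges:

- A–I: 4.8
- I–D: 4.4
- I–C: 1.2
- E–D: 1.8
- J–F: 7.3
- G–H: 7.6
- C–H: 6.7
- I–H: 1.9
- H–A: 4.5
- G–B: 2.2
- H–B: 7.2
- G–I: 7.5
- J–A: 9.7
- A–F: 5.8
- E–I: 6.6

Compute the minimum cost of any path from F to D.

Enumerating some paths:
F → A → I → D: 5.8+4.8+4.4 = 15
F → A → H → I → D: 5.8+4.5+1.9+4.4 = 16.6
The minimum is 15 via F → A → I → D.

15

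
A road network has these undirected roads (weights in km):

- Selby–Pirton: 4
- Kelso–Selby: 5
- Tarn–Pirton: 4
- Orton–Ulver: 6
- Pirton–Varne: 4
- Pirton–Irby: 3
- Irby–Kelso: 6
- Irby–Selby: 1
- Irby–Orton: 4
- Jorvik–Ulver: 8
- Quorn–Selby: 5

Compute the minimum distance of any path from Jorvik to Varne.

Shortest distances from Jorvik:
Jorvik: 0
Ulver: 8  (via Jorvik)
Orton: 14  (via Ulver)
Irby: 18  (via Orton)
Selby: 19  (via Irby)
Pirton: 21  (via Irby)
Kelso: 24  (via Irby)
Quorn: 24  (via Selby)
Tarn: 25  (via Pirton)
Varne: 25  (via Pirton)
Shortest route: Jorvik–Ulver–Orton–Irby–Pirton–Varne = 25 km.

25 km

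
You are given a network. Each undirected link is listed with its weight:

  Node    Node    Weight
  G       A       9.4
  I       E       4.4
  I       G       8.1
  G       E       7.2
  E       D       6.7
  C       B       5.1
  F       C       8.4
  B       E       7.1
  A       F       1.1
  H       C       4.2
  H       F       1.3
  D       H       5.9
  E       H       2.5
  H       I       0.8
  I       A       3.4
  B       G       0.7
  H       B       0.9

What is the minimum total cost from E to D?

6.7

Candidate routes:
E - H - D: 2.5+5.9 = 8.4
E - D: 6.7 = 6.7
Cheapest is E - D at 6.7.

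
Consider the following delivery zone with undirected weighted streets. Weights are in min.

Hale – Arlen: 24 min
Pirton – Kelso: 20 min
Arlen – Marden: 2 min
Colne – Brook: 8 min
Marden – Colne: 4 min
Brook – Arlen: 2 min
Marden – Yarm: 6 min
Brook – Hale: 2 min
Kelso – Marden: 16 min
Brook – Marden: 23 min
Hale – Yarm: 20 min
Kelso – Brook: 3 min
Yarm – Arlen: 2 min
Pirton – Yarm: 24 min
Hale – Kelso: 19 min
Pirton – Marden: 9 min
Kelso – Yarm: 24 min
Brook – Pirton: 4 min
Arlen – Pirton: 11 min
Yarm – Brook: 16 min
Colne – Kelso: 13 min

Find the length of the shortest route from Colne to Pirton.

Compare a few routes:
Colne–Brook–Pirton: 8+4 = 12
Colne–Marden–Pirton: 4+9 = 13
Colne–Marden–Yarm–Arlen–Brook–Pirton: 4+6+2+2+4 = 18
Colne–Marden–Arlen–Pirton: 4+2+11 = 17
Cheapest is Colne–Brook–Pirton at 12 min.

12 min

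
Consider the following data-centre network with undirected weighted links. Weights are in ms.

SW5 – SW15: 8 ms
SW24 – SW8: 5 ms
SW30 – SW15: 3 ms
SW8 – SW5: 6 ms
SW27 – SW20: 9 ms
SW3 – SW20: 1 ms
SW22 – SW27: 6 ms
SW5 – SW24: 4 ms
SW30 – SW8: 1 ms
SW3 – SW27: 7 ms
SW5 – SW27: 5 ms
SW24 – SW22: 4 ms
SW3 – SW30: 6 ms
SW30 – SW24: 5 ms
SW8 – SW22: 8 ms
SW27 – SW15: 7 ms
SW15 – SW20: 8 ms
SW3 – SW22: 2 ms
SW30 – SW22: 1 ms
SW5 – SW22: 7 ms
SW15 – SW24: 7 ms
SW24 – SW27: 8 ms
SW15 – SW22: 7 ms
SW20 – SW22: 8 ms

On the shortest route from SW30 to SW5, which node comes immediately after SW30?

Compare a few routes:
SW30 - SW24 - SW5: 5+4 = 9
SW30 - SW22 - SW5: 1+7 = 8
SW30 - SW8 - SW5: 1+6 = 7
The minimum is 7 ms via SW30 - SW8 - SW5.
So from SW30 the first move is to SW8.

SW8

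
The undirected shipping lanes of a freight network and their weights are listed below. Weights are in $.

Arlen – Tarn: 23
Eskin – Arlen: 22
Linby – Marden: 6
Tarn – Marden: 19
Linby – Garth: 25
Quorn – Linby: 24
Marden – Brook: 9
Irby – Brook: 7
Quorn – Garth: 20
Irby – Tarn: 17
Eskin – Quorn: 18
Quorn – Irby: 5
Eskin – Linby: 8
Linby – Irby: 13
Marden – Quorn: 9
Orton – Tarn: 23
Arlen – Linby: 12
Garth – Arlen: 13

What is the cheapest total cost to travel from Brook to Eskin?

$23

Compare a few routes:
Brook–Marden–Linby–Eskin: 9+6+8 = 23
Brook–Irby–Linby–Eskin: 7+13+8 = 28
The minimum is $23 via Brook–Marden–Linby–Eskin.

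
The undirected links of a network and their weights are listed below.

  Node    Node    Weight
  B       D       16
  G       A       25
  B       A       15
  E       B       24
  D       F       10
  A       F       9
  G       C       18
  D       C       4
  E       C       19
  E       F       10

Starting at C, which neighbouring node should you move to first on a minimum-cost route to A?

Enumerating some paths:
C - E - F - A: 19+10+9 = 38
C - D - B - A: 4+16+15 = 35
C - D - F - A: 4+10+9 = 23
C - G - A: 18+25 = 43
The minimum is 23 via C - D - F - A.
So from C the first move is to D.

D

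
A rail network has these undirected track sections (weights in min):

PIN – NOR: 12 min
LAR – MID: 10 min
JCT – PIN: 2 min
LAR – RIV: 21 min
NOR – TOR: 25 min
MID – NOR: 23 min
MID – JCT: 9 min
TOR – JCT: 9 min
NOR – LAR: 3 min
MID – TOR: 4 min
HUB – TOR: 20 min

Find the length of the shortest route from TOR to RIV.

35 min

Running Dijkstra from TOR:
TOR: 0
MID: 4  (via TOR)
JCT: 9  (via TOR)
PIN: 11  (via JCT)
LAR: 14  (via MID)
NOR: 17  (via LAR)
HUB: 20  (via TOR)
RIV: 35  (via LAR)
Shortest route: TOR → MID → LAR → RIV = 35 min.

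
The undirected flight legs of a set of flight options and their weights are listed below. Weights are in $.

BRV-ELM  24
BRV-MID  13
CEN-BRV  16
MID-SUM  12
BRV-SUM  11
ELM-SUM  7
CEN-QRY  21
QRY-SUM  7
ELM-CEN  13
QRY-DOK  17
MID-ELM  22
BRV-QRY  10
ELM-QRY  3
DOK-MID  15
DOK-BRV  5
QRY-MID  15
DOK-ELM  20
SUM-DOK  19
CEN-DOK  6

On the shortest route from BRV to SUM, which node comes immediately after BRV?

Enumerating some paths:
BRV–SUM: 11 = 11
BRV–QRY–SUM: 10+7 = 17
BRV–QRY–ELM–SUM: 10+3+7 = 20
Cheapest is BRV–SUM at $11.
So from BRV the first move is to SUM.

SUM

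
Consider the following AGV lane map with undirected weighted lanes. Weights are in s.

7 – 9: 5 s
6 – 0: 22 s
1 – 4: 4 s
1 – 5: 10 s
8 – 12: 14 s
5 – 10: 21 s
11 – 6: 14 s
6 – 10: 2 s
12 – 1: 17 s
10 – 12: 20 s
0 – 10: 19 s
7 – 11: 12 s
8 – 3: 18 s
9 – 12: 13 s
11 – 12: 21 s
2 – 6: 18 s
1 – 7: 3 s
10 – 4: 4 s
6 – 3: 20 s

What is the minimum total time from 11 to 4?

Enumerating some paths:
11–12–1–4: 21+17+4 = 42
11–7–1–4: 12+3+4 = 19
11–6–10–4: 14+2+4 = 20
Cheapest is 11–7–1–4 at 19 s.

19 s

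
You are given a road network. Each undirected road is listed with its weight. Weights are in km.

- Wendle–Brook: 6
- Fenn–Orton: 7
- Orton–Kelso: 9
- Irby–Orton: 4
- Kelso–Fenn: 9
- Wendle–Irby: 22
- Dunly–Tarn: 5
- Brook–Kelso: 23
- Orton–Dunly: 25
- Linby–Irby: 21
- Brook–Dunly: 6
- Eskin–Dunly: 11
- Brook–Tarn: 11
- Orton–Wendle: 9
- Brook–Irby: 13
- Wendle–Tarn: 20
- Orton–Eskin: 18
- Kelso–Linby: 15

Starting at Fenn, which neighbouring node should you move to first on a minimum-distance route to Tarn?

Orton

Compare a few routes:
Fenn–Orton–Wendle–Brook–Tarn: 7+9+6+11 = 33
Fenn–Orton–Irby–Brook–Tarn: 7+4+13+11 = 35
Fenn–Orton–Irby–Brook–Dunly–Tarn: 7+4+13+6+5 = 35
The minimum is 33 km via Fenn–Orton–Wendle–Brook–Tarn.
So from Fenn the first move is to Orton.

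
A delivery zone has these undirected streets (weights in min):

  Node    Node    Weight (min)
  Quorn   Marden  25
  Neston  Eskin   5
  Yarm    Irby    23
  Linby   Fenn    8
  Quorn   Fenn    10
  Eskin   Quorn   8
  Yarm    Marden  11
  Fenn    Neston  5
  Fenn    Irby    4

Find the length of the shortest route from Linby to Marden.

Shortest distances from Linby:
Linby: 0
Fenn: 8  (via Linby)
Irby: 12  (via Fenn)
Neston: 13  (via Fenn)
Eskin: 18  (via Neston)
Quorn: 18  (via Fenn)
Yarm: 35  (via Irby)
Marden: 43  (via Quorn)
Shortest route: Linby → Fenn → Quorn → Marden = 43 min.

43 min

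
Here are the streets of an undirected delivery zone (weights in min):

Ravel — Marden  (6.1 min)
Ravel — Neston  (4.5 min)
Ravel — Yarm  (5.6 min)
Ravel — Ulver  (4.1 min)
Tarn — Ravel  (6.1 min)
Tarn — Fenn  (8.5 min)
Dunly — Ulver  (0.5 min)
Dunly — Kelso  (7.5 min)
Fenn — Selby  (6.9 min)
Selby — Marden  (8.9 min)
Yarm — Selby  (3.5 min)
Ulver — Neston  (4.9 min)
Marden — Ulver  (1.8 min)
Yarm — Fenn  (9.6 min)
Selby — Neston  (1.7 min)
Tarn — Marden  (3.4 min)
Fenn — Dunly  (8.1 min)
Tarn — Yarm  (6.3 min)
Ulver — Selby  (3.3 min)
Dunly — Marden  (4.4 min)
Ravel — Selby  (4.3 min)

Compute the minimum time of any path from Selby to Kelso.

11.3 min

Enumerating some paths:
Selby–Ulver–Dunly–Kelso: 3.3+0.5+7.5 = 11.3
Selby–Neston–Ulver–Dunly–Kelso: 1.7+4.9+0.5+7.5 = 14.6
Cheapest is Selby–Ulver–Dunly–Kelso at 11.3 min.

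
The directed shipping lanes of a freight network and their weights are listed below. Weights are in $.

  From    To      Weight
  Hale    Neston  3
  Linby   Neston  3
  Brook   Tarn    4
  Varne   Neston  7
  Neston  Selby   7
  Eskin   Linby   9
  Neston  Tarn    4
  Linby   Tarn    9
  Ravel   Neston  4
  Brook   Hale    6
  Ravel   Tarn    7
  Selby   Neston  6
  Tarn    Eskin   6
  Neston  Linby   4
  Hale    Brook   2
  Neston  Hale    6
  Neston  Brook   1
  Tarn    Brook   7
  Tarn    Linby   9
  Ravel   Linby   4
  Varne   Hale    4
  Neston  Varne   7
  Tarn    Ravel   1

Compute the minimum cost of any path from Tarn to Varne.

Running Dijkstra from Tarn:
Tarn: 0
Ravel: 1  (via Tarn)
Linby: 5  (via Ravel)
Neston: 5  (via Ravel)
Brook: 6  (via Neston)
Eskin: 6  (via Tarn)
Hale: 11  (via Neston)
Varne: 12  (via Neston)
Shortest route: Tarn → Ravel → Neston → Varne = $12.

$12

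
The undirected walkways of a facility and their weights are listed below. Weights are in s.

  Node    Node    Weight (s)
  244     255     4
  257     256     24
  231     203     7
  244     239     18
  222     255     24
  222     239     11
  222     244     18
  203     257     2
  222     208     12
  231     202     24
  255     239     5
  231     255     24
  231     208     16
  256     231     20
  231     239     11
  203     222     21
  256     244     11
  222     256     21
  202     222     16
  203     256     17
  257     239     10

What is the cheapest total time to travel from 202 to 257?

Enumerating some paths:
202 - 231 - 203 - 257: 24+7+2 = 33
202 - 222 - 239 - 257: 16+11+10 = 37
202 - 231 - 239 - 257: 24+11+10 = 45
202 - 222 - 203 - 257: 16+21+2 = 39
The minimum is 33 s via 202 - 231 - 203 - 257.

33 s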